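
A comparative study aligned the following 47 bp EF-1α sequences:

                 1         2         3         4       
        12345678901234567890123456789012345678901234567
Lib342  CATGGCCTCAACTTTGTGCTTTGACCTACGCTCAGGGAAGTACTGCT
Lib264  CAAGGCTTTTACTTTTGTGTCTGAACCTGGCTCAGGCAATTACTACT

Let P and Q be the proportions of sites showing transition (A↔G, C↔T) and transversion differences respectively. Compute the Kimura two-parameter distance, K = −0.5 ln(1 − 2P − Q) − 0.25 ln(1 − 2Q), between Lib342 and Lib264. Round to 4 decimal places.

0.4538

Differing sites — 3:T/A (Tv); 7:C/T (Ti); 9:C/T (Ti); 10:A/T (Tv); 16:G/T (Tv); 17:T/G (Tv); 18:G/T (Tv); 19:C/G (Tv); 21:T/C (Ti); 25:C/A (Tv); 27:T/C (Ti); 28:A/T (Tv); 29:C/G (Tv); 37:G/C (Tv); 40:G/T (Tv); 45:G/A (Ti).
Of the 16 differences, 5 transitions and 11 transversions over 47 sites: P = 5/47 = 0.106383, Q = 11/47 = 0.234043.
d = −0.5·ln(0.553191) − 0.25·ln(0.531914) = −0.5·(-0.592052) − 0.25·(-0.631273) = 0.4538.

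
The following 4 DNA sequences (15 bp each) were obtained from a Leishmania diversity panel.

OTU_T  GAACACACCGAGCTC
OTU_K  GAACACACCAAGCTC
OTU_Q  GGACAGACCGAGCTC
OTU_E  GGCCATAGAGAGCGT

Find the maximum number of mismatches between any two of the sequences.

Pairwise Hamming distances:
  OTU_T vs OTU_K: 1
  OTU_T vs OTU_Q: 2
  OTU_T vs OTU_E: 7
  OTU_K vs OTU_Q: 3
  OTU_K vs OTU_E: 8
  OTU_Q vs OTU_E: 6
The largest is 8, between OTU_K and OTU_E.

8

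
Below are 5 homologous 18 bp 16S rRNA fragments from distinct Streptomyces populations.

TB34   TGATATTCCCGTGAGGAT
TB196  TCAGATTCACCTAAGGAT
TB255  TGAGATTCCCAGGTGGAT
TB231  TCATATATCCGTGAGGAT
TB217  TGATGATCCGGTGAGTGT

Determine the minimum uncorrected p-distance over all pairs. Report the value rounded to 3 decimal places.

Pairwise Hamming distances:
  TB34 vs TB196: 5
  TB34 vs TB255: 4
  TB34 vs TB231: 3
  TB34 vs TB217: 5
  TB196 vs TB255: 6
  TB196 vs TB231: 6
  TB196 vs TB217: 10
  TB255 vs TB231: 7
  TB255 vs TB217: 9
  TB231 vs TB217: 8
The smallest is 3 mismatches, between TB34 and TB231; p = 3/18 = 0.167.

0.167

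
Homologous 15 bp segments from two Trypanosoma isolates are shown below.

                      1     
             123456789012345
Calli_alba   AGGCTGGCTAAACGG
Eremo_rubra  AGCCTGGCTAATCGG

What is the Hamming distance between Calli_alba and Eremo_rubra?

Mismatches occur at site 3 (G→C), site 12 (A→T).
That gives 2 mismatches out of 15 aligned sites, so the Hamming distance is 2.

2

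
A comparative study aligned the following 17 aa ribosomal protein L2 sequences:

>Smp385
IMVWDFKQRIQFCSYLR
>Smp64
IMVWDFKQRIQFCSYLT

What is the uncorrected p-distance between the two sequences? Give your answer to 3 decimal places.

0.059

The sequences differ at position 17 (R/T).
There are 1 differences over 17 sites, so p = 1/17 = 0.059.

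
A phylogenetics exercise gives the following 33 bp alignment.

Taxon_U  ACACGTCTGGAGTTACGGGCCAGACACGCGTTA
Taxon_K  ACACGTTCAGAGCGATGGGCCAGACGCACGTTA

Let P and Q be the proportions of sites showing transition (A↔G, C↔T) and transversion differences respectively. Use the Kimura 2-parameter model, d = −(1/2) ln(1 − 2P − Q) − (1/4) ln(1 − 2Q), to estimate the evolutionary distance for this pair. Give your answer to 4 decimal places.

Differing sites — 7:C/T (Ti); 8:T/C (Ti); 9:G/A (Ti); 13:T/C (Ti); 14:T/G (Tv); 16:C/T (Ti); 26:A/G (Ti); 28:G/A (Ti).
Of the 8 differences, 7 transitions and 1 transversion over 33 sites: P = 7/33 = 0.212121, Q = 1/33 = 0.030303.
d = −0.5·ln(0.545455) − 0.25·ln(0.939394) = −0.5·(-0.606135) − 0.25·(-0.062520) = 0.3187.

0.3187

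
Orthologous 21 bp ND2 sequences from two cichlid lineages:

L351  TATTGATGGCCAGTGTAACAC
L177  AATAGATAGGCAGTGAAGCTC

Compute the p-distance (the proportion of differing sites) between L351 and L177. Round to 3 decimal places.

Mismatches occur at site 1 (T/A), site 4 (T/A), site 8 (G/A), site 10 (C/G), site 16 (T/A), site 18 (A/G), site 20 (A/T).
There are 7 differences over 21 sites, so p = 7/21 = 0.333.

0.333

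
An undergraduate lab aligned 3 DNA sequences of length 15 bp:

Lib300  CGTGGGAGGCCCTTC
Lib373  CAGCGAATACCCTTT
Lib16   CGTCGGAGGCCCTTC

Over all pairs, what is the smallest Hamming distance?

1

Pairwise Hamming distances:
  Lib300 vs Lib373: 7
  Lib300 vs Lib16: 1
  Lib373 vs Lib16: 6
The smallest is 1, between Lib300 and Lib16.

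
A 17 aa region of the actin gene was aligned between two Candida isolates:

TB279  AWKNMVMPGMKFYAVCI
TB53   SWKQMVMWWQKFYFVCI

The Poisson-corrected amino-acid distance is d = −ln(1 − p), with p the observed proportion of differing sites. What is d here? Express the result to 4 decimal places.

0.4353

The sequences differ at positions 1 (A/S), 4 (N/Q), 8 (P/W), 9 (G/W), 10 (M/Q), 14 (A/F).
p = 6/17 = 0.352941.
d = −ln(1 − 0.352941) = −ln(0.647059) = 0.4353.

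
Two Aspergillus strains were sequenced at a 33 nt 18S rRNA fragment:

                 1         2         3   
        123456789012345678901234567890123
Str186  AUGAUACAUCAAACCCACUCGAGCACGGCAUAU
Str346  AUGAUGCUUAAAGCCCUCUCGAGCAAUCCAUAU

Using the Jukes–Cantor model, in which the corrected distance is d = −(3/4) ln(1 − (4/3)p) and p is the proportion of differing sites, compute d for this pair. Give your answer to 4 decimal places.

Differing sites — 6:A/G; 8:A/U; 10:C/A; 13:A/G; 17:A/U; 26:C/A; 27:G/U; 28:G/C.
p = 8/33 = 0.242424.
d = −0.75 · ln(1 − (4/3)·0.242424) = −0.75 · ln(0.676768) = −0.75 · (-0.390427) = 0.2928.

0.2928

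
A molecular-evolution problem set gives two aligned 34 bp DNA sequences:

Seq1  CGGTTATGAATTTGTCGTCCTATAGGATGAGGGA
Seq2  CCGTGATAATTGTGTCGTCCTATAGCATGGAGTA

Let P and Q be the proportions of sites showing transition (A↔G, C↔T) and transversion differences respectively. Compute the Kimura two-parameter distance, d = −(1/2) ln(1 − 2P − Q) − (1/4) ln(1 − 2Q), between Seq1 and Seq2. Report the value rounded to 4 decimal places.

0.3265

Differing sites — 2:G/C (Tv); 5:T/G (Tv); 8:G/A (Ti); 10:A/T (Tv); 12:T/G (Tv); 26:G/C (Tv); 30:A/G (Ti); 31:G/A (Ti); 33:G/T (Tv).
Of the 9 differences, 3 transitions and 6 transversions over 34 sites: P = 3/34 = 0.088235, Q = 6/34 = 0.176471.
d = −0.5·ln(0.647059) − 0.25·ln(0.647058) = −0.5·(-0.435318) − 0.25·(-0.435319) = 0.3265.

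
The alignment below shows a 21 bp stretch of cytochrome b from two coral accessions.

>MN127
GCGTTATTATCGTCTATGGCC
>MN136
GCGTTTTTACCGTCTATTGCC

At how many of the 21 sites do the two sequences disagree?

3

Mismatches occur at site 6 (A/T), site 10 (T/C), site 18 (G/T).
That gives 3 mismatches out of 21 aligned sites, so the Hamming distance is 3.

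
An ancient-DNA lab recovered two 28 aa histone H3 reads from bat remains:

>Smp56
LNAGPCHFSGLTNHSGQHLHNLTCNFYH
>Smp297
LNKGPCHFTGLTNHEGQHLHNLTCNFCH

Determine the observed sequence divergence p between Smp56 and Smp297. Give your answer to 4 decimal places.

Mismatches occur at site 3 (A/K), site 9 (S/T), site 15 (S/E), site 27 (Y/C).
There are 4 differences over 28 sites, so p = 4/28 = 0.1429.

0.1429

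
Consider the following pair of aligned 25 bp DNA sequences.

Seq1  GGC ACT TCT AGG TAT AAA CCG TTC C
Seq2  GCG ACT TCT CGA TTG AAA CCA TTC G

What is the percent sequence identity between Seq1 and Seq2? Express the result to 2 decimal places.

The sequences differ at positions 2 (G/C), 3 (C/G), 10 (A/C), 12 (G/A), 14 (A/T), 15 (T/G), 21 (G/A), 25 (C/G).
17 of the 25 sites match, so the percent identity is 17/25 × 100 = 68.00%.

68.00%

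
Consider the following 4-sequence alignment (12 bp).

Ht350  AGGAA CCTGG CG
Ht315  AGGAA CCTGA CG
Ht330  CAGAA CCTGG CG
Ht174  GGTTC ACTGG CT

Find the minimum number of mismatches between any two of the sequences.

Pairwise Hamming distances:
  Ht350 vs Ht315: 1
  Ht350 vs Ht330: 2
  Ht350 vs Ht174: 6
  Ht315 vs Ht330: 3
  Ht315 vs Ht174: 7
  Ht330 vs Ht174: 7
The smallest is 1, between Ht350 and Ht315.

1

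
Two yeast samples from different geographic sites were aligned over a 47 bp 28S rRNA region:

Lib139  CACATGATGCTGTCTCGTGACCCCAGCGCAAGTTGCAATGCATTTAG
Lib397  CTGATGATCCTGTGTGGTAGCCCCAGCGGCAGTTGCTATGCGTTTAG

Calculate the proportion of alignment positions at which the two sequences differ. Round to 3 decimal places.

0.234

The sequences differ at positions 2 (A/T), 3 (C/G), 9 (G/C), 14 (C/G), 16 (C/G), 19 (G/A), 20 (A/G), 29 (C/G), 30 (A/C), 37 (A/T), 42 (A/G).
There are 11 differences over 47 sites, so p = 11/47 = 0.234.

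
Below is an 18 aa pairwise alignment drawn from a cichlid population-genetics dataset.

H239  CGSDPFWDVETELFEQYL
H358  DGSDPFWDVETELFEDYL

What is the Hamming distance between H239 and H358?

Differing sites — 1:C/D; 16:Q/D.
That gives 2 mismatches out of 18 aligned sites, so the Hamming distance is 2.

2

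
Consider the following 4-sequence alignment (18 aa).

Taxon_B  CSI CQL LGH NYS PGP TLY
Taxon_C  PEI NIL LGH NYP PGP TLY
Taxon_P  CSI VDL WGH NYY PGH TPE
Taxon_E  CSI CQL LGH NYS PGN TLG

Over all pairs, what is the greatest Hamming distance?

9

Pairwise Hamming distances:
  Taxon_B vs Taxon_C: 5
  Taxon_B vs Taxon_P: 7
  Taxon_B vs Taxon_E: 2
  Taxon_C vs Taxon_P: 9
  Taxon_C vs Taxon_E: 7
  Taxon_P vs Taxon_E: 7
The largest is 9, between Taxon_C and Taxon_P.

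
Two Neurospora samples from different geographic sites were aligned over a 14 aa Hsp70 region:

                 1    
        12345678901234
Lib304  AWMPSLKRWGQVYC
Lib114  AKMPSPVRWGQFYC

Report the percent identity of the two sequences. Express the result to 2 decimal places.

71.43%

The sequences differ at positions 2 (W/K), 6 (L/P), 7 (K/V), 12 (V/F).
10 of the 14 sites match, so the percent identity is 10/14 × 100 = 71.43%.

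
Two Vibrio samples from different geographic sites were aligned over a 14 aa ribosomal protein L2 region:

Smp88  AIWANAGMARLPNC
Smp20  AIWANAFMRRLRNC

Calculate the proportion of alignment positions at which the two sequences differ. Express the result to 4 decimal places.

0.2143

Differing sites — 7:G/F; 9:A/R; 12:P/R.
There are 3 differences over 14 sites, so p = 3/14 = 0.2143.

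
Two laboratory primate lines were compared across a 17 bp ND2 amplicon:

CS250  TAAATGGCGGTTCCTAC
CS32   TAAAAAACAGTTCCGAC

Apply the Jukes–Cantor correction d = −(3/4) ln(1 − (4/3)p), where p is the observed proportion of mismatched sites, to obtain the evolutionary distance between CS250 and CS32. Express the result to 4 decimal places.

The sequences differ at positions 5 (T/A), 6 (G/A), 7 (G/A), 9 (G/A), 15 (T/G).
p = 5/17 = 0.294118.
d = −0.75 · ln(1 − (4/3)·0.294118) = −0.75 · ln(0.607843) = −0.75 · (-0.497839) = 0.3734.

0.3734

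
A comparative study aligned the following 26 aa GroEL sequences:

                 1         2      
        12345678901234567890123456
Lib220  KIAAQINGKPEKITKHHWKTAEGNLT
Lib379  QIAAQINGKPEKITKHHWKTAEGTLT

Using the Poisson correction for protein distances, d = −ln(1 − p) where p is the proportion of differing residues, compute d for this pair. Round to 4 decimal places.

The sequences differ at positions 1 (K/Q), 24 (N/T).
p = 2/26 = 0.076923.
d = −ln(1 − 0.076923) = −ln(0.923077) = 0.0800.

0.0800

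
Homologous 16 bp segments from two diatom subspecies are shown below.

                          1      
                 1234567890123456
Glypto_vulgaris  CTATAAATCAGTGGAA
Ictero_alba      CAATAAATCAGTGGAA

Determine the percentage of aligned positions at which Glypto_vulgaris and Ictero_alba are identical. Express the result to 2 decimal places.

Differing sites — 2:T/A.
15 of the 16 sites match, so the percent identity is 15/16 × 100 = 93.75%.

93.75%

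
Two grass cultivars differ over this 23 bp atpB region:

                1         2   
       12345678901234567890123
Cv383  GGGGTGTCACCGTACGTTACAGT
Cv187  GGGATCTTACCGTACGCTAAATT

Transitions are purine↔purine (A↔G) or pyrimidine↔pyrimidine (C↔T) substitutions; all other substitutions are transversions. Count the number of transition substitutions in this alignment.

The sequences differ at positions 4 (G/A, transition), 6 (G/C, transversion), 8 (C/T, transition), 17 (T/C, transition), 20 (C/A, transversion), 22 (G/T, transversion).
Of the 6 differences, 3 transitions and 3 transversions, so the answer is 3.

3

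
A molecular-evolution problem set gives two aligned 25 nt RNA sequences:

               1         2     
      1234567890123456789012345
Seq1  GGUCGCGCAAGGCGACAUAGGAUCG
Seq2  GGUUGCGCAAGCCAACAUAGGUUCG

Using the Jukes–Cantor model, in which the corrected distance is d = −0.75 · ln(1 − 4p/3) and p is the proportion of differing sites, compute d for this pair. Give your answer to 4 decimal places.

0.1800

Differing sites — 4:C/U; 12:G/C; 14:G/A; 22:A/U.
p = 4/25 = 0.160000.
d = −0.75 · ln(1 − (4/3)·0.160000) = −0.75 · ln(0.786667) = −0.75 · (-0.239950) = 0.1800.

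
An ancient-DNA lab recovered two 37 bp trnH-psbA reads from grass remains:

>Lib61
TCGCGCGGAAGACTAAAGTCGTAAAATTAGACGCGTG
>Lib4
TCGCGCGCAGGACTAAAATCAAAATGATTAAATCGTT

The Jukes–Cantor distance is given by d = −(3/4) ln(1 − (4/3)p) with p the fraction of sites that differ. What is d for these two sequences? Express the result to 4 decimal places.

The sequences differ at positions 8 (G/C), 10 (A/G), 18 (G/A), 21 (G/A), 22 (T/A), 25 (A/T), 26 (A/G), 27 (T/A), 29 (A/T), 30 (G/A), 32 (C/A), 33 (G/T), 37 (G/T).
p = 13/37 = 0.351351.
d = −0.75 · ln(1 − (4/3)·0.351351) = −0.75 · ln(0.531532) = −0.75 · (-0.631992) = 0.4740.

0.4740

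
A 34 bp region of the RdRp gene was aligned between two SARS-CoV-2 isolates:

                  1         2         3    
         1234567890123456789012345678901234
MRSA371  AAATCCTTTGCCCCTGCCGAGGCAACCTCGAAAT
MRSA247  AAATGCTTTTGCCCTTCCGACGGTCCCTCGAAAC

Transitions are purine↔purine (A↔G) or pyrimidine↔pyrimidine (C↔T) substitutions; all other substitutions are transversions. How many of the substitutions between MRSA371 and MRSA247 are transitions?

The sequences differ at positions 5 (C/G, transversion), 10 (G/T, transversion), 11 (C/G, transversion), 16 (G/T, transversion), 21 (G/C, transversion), 23 (C/G, transversion), 24 (A/T, transversion), 25 (A/C, transversion), 34 (T/C, transition).
Of the 9 differences, 1 transition and 8 transversions, so the answer is 1.

1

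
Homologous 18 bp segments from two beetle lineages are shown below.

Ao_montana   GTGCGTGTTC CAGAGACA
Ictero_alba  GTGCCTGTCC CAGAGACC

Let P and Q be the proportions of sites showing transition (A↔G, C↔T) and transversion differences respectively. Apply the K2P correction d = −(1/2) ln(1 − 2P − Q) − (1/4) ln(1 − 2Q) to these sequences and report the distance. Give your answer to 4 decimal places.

0.1885

The sequences differ at positions 5 (G/C, transversion), 9 (T/C, transition), 18 (A/C, transversion).
Of the 3 differences, 1 transition and 2 transversions over 18 sites: P = 1/18 = 0.055556, Q = 2/18 = 0.111111.
d = −0.5·ln(0.777777) − 0.25·ln(0.777778) = −0.5·(-0.251315) − 0.25·(-0.251314) = 0.1885.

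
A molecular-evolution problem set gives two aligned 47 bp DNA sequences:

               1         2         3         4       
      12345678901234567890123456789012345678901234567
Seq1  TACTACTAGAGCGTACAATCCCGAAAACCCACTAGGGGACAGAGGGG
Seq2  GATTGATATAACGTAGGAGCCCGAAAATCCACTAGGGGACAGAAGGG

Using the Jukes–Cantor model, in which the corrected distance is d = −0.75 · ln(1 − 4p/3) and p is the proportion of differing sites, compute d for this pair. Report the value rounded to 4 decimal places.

The sequences differ at positions 1 (T/G), 3 (C/T), 5 (A/G), 6 (C/A), 9 (G/T), 11 (G/A), 16 (C/G), 17 (A/G), 19 (T/G), 28 (C/T), 44 (G/A).
p = 11/47 = 0.234043.
d = −0.75 · ln(1 − (4/3)·0.234043) = −0.75 · ln(0.687943) = −0.75 · (-0.374049) = 0.2805.

0.2805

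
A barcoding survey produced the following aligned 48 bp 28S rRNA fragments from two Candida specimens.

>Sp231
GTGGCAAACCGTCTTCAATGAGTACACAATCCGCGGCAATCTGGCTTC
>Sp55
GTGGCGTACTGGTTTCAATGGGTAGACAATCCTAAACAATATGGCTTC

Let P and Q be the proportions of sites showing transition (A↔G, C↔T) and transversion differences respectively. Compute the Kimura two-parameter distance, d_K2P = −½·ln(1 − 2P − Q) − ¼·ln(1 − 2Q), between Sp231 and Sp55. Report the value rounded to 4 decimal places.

Mismatches occur at site 6 (A/G, transition), site 7 (A/T, transversion), site 10 (C/T, transition), site 12 (T/G, transversion), site 13 (C/T, transition), site 21 (A/G, transition), site 25 (C/G, transversion), site 33 (G/T, transversion), site 34 (C/A, transversion), site 35 (G/A, transition), site 36 (G/A, transition), site 41 (C/A, transversion).
Of the 12 differences, 6 transitions and 6 transversions over 48 sites: P = 6/48 = 0.125000, Q = 6/48 = 0.125000.
d = −0.5·ln(0.625000) − 0.25·ln(0.750000) = −0.5·(-0.470004) − 0.25·(-0.287682) = 0.3069.

0.3069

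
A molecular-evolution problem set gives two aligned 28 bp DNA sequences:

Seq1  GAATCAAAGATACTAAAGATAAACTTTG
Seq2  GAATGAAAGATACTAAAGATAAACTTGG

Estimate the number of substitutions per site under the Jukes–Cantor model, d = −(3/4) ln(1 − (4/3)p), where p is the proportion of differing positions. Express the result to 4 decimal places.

Differing sites — 5:C/G; 27:T/G.
p = 2/28 = 0.071429.
d = −0.75 · ln(1 − (4/3)·0.071429) = −0.75 · ln(0.904761) = −0.75 · (-0.100084) = 0.0751.

0.0751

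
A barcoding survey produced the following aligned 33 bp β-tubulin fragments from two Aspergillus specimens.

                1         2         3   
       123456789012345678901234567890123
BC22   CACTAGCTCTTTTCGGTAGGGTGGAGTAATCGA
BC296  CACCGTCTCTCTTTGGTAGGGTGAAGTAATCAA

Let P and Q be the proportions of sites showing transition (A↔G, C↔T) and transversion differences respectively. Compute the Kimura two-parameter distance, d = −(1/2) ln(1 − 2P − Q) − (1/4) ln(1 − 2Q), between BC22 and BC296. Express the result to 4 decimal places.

0.2660

Mismatches occur at site 4 (T/C, transition), site 5 (A/G, transition), site 6 (G/T, transversion), site 11 (T/C, transition), site 14 (C/T, transition), site 24 (G/A, transition), site 32 (G/A, transition).
Of the 7 differences, 6 transitions and 1 transversion over 33 sites: P = 6/33 = 0.181818, Q = 1/33 = 0.030303.
d = −0.5·ln(0.606061) − 0.25·ln(0.939394) = −0.5·(-0.500775) − 0.25·(-0.062520) = 0.2660.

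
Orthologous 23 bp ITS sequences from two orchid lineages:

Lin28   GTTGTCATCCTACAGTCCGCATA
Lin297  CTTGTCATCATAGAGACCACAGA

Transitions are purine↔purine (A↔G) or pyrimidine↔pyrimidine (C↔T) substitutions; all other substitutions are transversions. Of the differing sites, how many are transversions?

5

The sequences differ at positions 1 (G/C, transversion), 10 (C/A, transversion), 13 (C/G, transversion), 16 (T/A, transversion), 19 (G/A, transition), 22 (T/G, transversion).
Of the 6 differences, 1 transition and 5 transversions, so the answer is 5.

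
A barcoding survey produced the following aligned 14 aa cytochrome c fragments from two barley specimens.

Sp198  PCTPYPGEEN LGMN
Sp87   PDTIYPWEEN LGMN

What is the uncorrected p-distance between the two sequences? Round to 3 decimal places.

The sequences differ at positions 2 (C/D), 4 (P/I), 7 (G/W).
There are 3 differences over 14 sites, so p = 3/14 = 0.214.

0.214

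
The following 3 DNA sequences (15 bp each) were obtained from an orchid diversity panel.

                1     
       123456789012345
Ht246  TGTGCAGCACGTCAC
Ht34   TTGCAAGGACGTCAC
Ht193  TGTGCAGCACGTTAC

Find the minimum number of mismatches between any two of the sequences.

1

Pairwise Hamming distances:
  Ht246 vs Ht34: 5
  Ht246 vs Ht193: 1
  Ht34 vs Ht193: 6
The smallest is 1, between Ht246 and Ht193.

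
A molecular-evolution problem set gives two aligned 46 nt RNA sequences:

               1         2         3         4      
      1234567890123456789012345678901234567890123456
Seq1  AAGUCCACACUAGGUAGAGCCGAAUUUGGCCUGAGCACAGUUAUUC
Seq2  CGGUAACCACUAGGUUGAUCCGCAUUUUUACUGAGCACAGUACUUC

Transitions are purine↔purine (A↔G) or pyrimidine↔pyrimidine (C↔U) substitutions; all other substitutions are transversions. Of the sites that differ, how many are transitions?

Differing sites — 1:A/C (Tv); 2:A/G (Ti); 5:C/A (Tv); 6:C/A (Tv); 7:A/C (Tv); 16:A/U (Tv); 19:G/U (Tv); 23:A/C (Tv); 28:G/U (Tv); 29:G/U (Tv); 30:C/A (Tv); 42:U/A (Tv); 43:A/C (Tv).
Of the 13 differences, 1 transition and 12 transversions, so the answer is 1.

1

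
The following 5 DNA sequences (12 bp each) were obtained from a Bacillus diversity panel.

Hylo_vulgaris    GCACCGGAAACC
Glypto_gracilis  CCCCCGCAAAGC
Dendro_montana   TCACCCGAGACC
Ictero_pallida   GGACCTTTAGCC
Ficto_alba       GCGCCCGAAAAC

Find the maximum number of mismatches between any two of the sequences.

Pairwise Hamming distances:
  Hylo_vulgaris vs Glypto_gracilis: 4
  Hylo_vulgaris vs Dendro_montana: 3
  Hylo_vulgaris vs Ictero_pallida: 5
  Hylo_vulgaris vs Ficto_alba: 3
  Glypto_gracilis vs Dendro_montana: 6
  Glypto_gracilis vs Ictero_pallida: 8
  Glypto_gracilis vs Ficto_alba: 5
  Dendro_montana vs Ictero_pallida: 7
  Dendro_montana vs Ficto_alba: 4
  Ictero_pallida vs Ficto_alba: 7
The largest is 8, between Glypto_gracilis and Ictero_pallida.

8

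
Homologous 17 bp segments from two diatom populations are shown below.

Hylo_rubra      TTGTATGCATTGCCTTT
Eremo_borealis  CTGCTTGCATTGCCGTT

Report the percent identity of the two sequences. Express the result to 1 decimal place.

Mismatches occur at site 1 (T/C), site 4 (T/C), site 5 (A/T), site 15 (T/G).
13 of the 17 sites match, so the percent identity is 13/17 × 100 = 76.5%.

76.5%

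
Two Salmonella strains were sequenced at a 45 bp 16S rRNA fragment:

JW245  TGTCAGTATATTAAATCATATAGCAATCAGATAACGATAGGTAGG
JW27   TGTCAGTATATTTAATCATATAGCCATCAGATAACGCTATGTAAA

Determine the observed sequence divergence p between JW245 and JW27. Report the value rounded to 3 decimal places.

0.133

Mismatches occur at site 13 (A/T), site 25 (A/C), site 37 (A/C), site 40 (G/T), site 44 (G/A), site 45 (G/A).
There are 6 differences over 45 sites, so p = 6/45 = 0.133.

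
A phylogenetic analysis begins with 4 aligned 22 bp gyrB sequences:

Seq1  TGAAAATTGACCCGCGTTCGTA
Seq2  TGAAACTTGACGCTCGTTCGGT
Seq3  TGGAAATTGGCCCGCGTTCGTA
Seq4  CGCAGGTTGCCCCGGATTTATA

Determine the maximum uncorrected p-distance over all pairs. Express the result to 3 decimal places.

0.591

Pairwise Hamming distances:
  Seq1 vs Seq2: 5
  Seq1 vs Seq3: 2
  Seq1 vs Seq4: 9
  Seq2 vs Seq3: 7
  Seq2 vs Seq4: 13
  Seq3 vs Seq4: 9
The largest is 13 mismatches, between Seq2 and Seq4; p = 13/22 = 0.591.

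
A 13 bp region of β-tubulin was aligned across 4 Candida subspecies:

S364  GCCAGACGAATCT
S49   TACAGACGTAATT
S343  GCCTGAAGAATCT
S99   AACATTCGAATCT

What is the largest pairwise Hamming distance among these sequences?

7

Pairwise Hamming distances:
  S364 vs S49: 5
  S364 vs S343: 2
  S364 vs S99: 4
  S49 vs S343: 7
  S49 vs S99: 6
  S343 vs S99: 6
The largest is 7, between S49 and S343.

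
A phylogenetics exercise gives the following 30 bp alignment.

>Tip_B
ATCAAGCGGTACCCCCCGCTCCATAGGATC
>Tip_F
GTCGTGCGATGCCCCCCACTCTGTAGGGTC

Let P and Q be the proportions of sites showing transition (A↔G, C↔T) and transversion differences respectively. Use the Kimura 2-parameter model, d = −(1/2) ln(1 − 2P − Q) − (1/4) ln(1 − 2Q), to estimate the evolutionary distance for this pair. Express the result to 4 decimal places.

Differing sites — 1:A/G (Ti); 4:A/G (Ti); 5:A/T (Tv); 9:G/A (Ti); 11:A/G (Ti); 18:G/A (Ti); 22:C/T (Ti); 23:A/G (Ti); 28:A/G (Ti).
Of the 9 differences, 8 transitions and 1 transversion over 30 sites: P = 8/30 = 0.266667, Q = 1/30 = 0.033333.
d = −0.5·ln(0.433333) − 0.25·ln(0.933334) = −0.5·(-0.836249) − 0.25·(-0.068992) = 0.4354.

0.4354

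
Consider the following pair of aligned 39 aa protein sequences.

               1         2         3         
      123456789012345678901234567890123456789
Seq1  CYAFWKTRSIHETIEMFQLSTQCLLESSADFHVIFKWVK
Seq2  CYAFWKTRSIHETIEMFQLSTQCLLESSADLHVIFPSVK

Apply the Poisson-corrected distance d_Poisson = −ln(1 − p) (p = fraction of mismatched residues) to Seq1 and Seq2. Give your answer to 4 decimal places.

0.0800

The sequences differ at positions 31 (F/L), 36 (K/P), 37 (W/S).
p = 3/39 = 0.076923.
d = −ln(1 − 0.076923) = −ln(0.923077) = 0.0800.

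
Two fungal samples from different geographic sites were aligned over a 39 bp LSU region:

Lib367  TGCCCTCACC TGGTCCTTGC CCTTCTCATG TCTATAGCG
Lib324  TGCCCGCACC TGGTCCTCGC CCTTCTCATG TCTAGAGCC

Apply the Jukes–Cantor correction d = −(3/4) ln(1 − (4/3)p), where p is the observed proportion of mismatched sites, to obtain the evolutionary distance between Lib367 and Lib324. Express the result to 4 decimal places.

0.1103

Mismatches occur at site 6 (T/G), site 18 (T/C), site 35 (T/G), site 39 (G/C).
p = 4/39 = 0.102564.
d = −0.75 · ln(1 − (4/3)·0.102564) = −0.75 · ln(0.863248) = −0.75 · (-0.147053) = 0.1103.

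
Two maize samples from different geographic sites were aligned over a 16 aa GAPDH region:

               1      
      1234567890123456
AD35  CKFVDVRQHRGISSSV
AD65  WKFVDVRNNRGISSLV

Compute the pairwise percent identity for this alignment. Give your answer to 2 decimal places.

The sequences differ at positions 1 (C/W), 8 (Q/N), 9 (H/N), 15 (S/L).
12 of the 16 sites match, so the percent identity is 12/16 × 100 = 75.00%.

75.00%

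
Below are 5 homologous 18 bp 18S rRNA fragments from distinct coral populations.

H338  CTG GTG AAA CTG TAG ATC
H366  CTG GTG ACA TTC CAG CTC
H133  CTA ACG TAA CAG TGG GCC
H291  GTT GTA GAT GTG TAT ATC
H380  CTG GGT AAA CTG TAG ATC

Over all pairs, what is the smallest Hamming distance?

Pairwise Hamming distances:
  H338 vs H366: 5
  H338 vs H133: 8
  H338 vs H291: 7
  H338 vs H380: 2
  H366 vs H133: 12
  H366 vs H291: 11
  H366 vs H380: 7
  H133 vs H291: 13
  H133 vs H380: 9
  H291 vs H380: 8
The smallest is 2, between H338 and H380.

2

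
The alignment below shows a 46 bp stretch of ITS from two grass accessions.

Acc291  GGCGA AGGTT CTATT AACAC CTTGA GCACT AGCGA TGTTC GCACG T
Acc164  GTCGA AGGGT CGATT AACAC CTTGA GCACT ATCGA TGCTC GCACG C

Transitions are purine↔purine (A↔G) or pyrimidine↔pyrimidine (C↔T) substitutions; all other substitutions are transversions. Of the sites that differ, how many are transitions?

2

The sequences differ at positions 2 (G/T, transversion), 9 (T/G, transversion), 12 (T/G, transversion), 32 (G/T, transversion), 38 (T/C, transition), 46 (T/C, transition).
Of the 6 differences, 2 transitions and 4 transversions, so the answer is 2.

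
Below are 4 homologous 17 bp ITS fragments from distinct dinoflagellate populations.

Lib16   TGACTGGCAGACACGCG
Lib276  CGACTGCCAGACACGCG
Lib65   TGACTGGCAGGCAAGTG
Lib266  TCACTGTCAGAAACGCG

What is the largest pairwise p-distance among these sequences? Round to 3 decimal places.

0.353

Pairwise Hamming distances:
  Lib16 vs Lib276: 2
  Lib16 vs Lib65: 3
  Lib16 vs Lib266: 3
  Lib276 vs Lib65: 5
  Lib276 vs Lib266: 4
  Lib65 vs Lib266: 6
The largest is 6 mismatches, between Lib65 and Lib266; p = 6/17 = 0.353.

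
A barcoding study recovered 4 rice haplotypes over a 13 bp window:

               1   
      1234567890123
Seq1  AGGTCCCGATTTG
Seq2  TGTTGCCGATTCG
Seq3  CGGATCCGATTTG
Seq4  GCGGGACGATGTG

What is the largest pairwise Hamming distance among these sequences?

7

Pairwise Hamming distances:
  Seq1 vs Seq2: 4
  Seq1 vs Seq3: 3
  Seq1 vs Seq4: 6
  Seq2 vs Seq3: 5
  Seq2 vs Seq4: 7
  Seq3 vs Seq4: 6
The largest is 7, between Seq2 and Seq4.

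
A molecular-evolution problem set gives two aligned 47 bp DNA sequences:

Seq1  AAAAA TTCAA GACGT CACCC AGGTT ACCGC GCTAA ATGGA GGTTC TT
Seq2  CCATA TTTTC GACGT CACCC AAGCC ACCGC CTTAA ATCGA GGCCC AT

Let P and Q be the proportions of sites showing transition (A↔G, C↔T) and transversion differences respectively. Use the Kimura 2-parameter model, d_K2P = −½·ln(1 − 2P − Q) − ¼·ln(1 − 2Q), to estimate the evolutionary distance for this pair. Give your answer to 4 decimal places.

0.4197

Mismatches occur at site 1 (A↔C, transversion), site 2 (A↔C, transversion), site 4 (A↔T, transversion), site 8 (C↔T, transition), site 9 (A↔T, transversion), site 10 (A↔C, transversion), site 22 (G↔A, transition), site 24 (T↔C, transition), site 25 (T↔C, transition), site 31 (G↔C, transversion), site 32 (C↔T, transition), site 38 (G↔C, transversion), site 43 (T↔C, transition), site 44 (T↔C, transition), site 46 (T↔A, transversion).
Of the 15 differences, 7 transitions and 8 transversions over 47 sites: P = 7/47 = 0.148936, Q = 8/47 = 0.170213.
d = −0.5·ln(0.531915) − 0.25·ln(0.659574) = −0.5·(-0.631272) − 0.25·(-0.416161) = 0.4197.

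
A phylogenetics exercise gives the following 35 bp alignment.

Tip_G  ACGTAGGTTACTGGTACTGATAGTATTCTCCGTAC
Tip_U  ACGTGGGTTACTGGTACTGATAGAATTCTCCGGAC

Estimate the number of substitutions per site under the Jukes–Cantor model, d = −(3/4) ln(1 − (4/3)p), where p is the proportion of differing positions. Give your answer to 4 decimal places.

Mismatches occur at site 5 (A→G), site 24 (T→A), site 33 (T→G).
p = 3/35 = 0.085714.
d = −0.75 · ln(1 − (4/3)·0.085714) = −0.75 · ln(0.885715) = −0.75 · (-0.121360) = 0.0910.

0.0910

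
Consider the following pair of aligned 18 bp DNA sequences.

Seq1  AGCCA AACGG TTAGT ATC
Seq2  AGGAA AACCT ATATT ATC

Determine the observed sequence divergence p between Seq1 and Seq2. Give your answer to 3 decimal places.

0.333

Mismatches occur at site 3 (C→G), site 4 (C→A), site 9 (G→C), site 10 (G→T), site 11 (T→A), site 14 (G→T).
There are 6 differences over 18 sites, so p = 6/18 = 0.333.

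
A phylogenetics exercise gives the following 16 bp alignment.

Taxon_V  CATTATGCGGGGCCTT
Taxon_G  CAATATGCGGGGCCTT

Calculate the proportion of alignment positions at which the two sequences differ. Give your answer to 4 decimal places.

0.0625

The sequences differ at position 3 (T/A).
There are 1 differences over 16 sites, so p = 1/16 = 0.0625.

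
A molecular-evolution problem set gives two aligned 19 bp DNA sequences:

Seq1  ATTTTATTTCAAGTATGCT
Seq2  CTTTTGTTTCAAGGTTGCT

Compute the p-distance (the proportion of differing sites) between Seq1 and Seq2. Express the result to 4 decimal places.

0.2105

The sequences differ at positions 1 (A/C), 6 (A/G), 14 (T/G), 15 (A/T).
There are 4 differences over 19 sites, so p = 4/19 = 0.2105.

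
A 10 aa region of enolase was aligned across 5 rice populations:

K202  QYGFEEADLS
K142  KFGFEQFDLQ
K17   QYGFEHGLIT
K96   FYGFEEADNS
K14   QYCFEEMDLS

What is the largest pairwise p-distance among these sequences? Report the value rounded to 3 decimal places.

0.700

Pairwise Hamming distances:
  K202 vs K142: 5
  K202 vs K17: 5
  K202 vs K96: 2
  K202 vs K14: 2
  K142 vs K17: 7
  K142 vs K96: 6
  K142 vs K14: 6
  K17 vs K96: 6
  K17 vs K14: 6
  K96 vs K14: 4
The largest is 7 mismatches, between K142 and K17; p = 7/10 = 0.700.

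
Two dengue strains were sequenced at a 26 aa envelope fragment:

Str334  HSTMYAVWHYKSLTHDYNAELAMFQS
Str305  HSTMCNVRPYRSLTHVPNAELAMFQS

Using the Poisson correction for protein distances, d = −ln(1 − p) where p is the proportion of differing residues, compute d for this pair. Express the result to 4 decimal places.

0.3137

Differing sites — 5:Y/C; 6:A/N; 8:W/R; 9:H/P; 11:K/R; 16:D/V; 17:Y/P.
p = 7/26 = 0.269231.
d = −ln(1 − 0.269231) = −ln(0.730769) = 0.3137.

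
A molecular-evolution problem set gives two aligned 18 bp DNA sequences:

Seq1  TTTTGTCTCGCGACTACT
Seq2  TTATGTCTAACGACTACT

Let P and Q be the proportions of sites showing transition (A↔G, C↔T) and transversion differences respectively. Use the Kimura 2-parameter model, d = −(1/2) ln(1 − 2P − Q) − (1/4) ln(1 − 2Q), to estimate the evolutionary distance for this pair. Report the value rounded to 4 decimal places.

0.1885

Mismatches occur at site 3 (T↔A, transversion), site 9 (C↔A, transversion), site 10 (G↔A, transition).
Of the 3 differences, 1 transition and 2 transversions over 18 sites: P = 1/18 = 0.055556, Q = 2/18 = 0.111111.
d = −0.5·ln(0.777777) − 0.25·ln(0.777778) = −0.5·(-0.251315) − 0.25·(-0.251314) = 0.1885.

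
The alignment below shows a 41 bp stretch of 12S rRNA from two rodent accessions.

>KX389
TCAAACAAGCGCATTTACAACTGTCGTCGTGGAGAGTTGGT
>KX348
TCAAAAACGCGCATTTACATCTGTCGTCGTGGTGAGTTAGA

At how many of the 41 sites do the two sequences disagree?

Differing sites — 6:C/A; 8:A/C; 20:A/T; 33:A/T; 39:G/A; 41:T/A.
That gives 6 mismatches out of 41 aligned sites, so the Hamming distance is 6.

6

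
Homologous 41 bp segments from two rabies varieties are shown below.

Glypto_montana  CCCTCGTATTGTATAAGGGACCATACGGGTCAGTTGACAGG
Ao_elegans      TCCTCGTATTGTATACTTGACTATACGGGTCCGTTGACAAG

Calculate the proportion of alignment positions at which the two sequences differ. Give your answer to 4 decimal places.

Mismatches occur at site 1 (C/T), site 16 (A/C), site 17 (G/T), site 18 (G/T), site 22 (C/T), site 32 (A/C), site 40 (G/A).
There are 7 differences over 41 sites, so p = 7/41 = 0.1707.

0.1707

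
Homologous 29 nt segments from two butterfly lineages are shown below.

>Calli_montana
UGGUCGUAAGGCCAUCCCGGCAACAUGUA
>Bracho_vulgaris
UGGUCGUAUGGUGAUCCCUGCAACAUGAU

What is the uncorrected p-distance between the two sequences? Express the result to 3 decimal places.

0.207

The sequences differ at positions 9 (A/U), 12 (C/U), 13 (C/G), 19 (G/U), 28 (U/A), 29 (A/U).
There are 6 differences over 29 sites, so p = 6/29 = 0.207.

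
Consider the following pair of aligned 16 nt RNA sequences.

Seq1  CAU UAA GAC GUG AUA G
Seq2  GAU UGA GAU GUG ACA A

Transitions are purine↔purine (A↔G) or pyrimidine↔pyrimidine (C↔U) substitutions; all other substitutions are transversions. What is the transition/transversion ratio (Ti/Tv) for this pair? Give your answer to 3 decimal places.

Mismatches occur at site 1 (C→G, transversion), site 5 (A→G, transition), site 9 (C→U, transition), site 14 (U→C, transition), site 16 (G→A, transition).
Of the 5 differences, 4 transitions and 1 transversion, so Ti/Tv = 4/1 = 4.000.

4.000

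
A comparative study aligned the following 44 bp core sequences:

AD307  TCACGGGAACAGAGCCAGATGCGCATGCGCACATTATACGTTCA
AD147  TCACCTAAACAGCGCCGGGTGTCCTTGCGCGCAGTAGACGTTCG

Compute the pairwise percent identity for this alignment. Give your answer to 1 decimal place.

70.5%

The sequences differ at positions 5 (G/C), 6 (G/T), 7 (G/A), 13 (A/C), 17 (A/G), 19 (A/G), 22 (C/T), 23 (G/C), 25 (A/T), 31 (A/G), 34 (T/G), 37 (T/G), 44 (A/G).
31 of the 44 sites match, so the percent identity is 31/44 × 100 = 70.5%.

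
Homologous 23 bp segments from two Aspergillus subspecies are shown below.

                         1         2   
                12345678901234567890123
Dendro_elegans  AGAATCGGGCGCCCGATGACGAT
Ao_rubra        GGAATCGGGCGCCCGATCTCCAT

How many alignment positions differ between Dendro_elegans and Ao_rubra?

4

Mismatches occur at site 1 (A/G), site 18 (G/C), site 19 (A/T), site 21 (G/C).
That gives 4 mismatches out of 23 aligned sites, so the Hamming distance is 4.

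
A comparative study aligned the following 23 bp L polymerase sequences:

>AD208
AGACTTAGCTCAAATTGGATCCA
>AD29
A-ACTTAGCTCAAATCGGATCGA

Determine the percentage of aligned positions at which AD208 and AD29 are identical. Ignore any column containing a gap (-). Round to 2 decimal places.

Excluding the 1 gap column leaves 22 comparable sites.
The sequences differ at positions 16 (T/C), 22 (C/G).
20 of the 22 comparable sites match, so the percent identity is 20/22 × 100 = 90.91%.

90.91%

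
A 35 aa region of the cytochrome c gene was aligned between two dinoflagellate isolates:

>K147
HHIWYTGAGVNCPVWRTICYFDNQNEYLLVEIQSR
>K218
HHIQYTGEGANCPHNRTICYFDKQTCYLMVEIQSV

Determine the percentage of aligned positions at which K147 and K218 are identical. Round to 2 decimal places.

71.43%

Mismatches occur at site 4 (W↔Q), site 8 (A↔E), site 10 (V↔A), site 14 (V↔H), site 15 (W↔N), site 23 (N↔K), site 25 (N↔T), site 26 (E↔C), site 29 (L↔M), site 35 (R↔V).
25 of the 35 sites match, so the percent identity is 25/35 × 100 = 71.43%.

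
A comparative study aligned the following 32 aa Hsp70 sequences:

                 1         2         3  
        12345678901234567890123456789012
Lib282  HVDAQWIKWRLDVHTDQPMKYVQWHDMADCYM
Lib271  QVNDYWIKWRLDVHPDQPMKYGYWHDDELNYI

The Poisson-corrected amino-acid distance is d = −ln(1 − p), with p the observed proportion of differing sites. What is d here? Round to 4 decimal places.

0.4700

Differing sites — 1:H/Q; 3:D/N; 4:A/D; 5:Q/Y; 15:T/P; 22:V/G; 23:Q/Y; 27:M/D; 28:A/E; 29:D/L; 30:C/N; 32:M/I.
p = 12/32 = 0.375000.
d = −ln(1 − 0.375000) = −ln(0.625000) = 0.4700.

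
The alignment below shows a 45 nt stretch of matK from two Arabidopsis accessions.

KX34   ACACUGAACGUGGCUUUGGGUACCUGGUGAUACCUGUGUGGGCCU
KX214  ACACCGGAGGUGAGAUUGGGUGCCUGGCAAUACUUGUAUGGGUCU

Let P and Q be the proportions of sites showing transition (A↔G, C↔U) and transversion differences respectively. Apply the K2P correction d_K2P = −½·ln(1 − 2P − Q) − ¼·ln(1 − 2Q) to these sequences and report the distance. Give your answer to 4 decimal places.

Differing sites — 5:U/C (Ti); 7:A/G (Ti); 9:C/G (Tv); 13:G/A (Ti); 14:C/G (Tv); 15:U/A (Tv); 22:A/G (Ti); 28:U/C (Ti); 29:G/A (Ti); 34:C/U (Ti); 38:G/A (Ti); 43:C/U (Ti).
Of the 12 differences, 9 transitions and 3 transversions over 45 sites: P = 9/45 = 0.200000, Q = 3/45 = 0.066667.
d = −0.5·ln(0.533333) − 0.25·ln(0.866666) = −0.5·(-0.628609) − 0.25·(-0.143102) = 0.3501.

0.3501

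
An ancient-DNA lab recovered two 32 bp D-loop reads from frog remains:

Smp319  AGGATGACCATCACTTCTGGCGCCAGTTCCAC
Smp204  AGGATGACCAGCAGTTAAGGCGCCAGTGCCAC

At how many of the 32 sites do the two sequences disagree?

Mismatches occur at site 11 (T→G), site 14 (C→G), site 17 (C→A), site 18 (T→A), site 28 (T→G).
That gives 5 mismatches out of 32 aligned sites, so the Hamming distance is 5.

5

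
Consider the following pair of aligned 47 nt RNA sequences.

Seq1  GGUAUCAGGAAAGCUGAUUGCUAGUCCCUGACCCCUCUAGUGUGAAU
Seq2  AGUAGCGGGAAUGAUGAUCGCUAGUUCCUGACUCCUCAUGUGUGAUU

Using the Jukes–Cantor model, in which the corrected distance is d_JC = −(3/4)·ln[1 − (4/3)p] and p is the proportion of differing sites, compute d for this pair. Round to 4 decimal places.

0.2805

Mismatches occur at site 1 (G↔A), site 5 (U↔G), site 7 (A↔G), site 12 (A↔U), site 14 (C↔A), site 19 (U↔C), site 26 (C↔U), site 33 (C↔U), site 38 (U↔A), site 39 (A↔U), site 46 (A↔U).
p = 11/47 = 0.234043.
d = −0.75 · ln(1 − (4/3)·0.234043) = −0.75 · ln(0.687943) = −0.75 · (-0.374049) = 0.2805.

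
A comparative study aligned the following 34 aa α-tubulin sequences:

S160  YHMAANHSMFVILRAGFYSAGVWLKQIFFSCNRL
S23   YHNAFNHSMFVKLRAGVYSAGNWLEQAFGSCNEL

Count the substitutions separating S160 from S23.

The sequences differ at positions 3 (M/N), 5 (A/F), 12 (I/K), 17 (F/V), 22 (V/N), 25 (K/E), 27 (I/A), 29 (F/G), 33 (R/E).
That gives 9 mismatches out of 34 aligned sites, so the Hamming distance is 9.

9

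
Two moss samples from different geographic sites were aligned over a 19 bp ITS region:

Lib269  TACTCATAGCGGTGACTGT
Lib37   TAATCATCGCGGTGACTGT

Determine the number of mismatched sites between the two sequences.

2

Mismatches occur at site 3 (C/A), site 8 (A/C).
That gives 2 mismatches out of 19 aligned sites, so the Hamming distance is 2.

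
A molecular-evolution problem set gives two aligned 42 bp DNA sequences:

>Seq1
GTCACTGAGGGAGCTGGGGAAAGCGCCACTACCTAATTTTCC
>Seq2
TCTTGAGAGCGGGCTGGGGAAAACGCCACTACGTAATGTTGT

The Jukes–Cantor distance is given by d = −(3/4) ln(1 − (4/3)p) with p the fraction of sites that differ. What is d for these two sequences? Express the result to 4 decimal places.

0.3992

The sequences differ at positions 1 (G/T), 2 (T/C), 3 (C/T), 4 (A/T), 5 (C/G), 6 (T/A), 10 (G/C), 12 (A/G), 23 (G/A), 33 (C/G), 38 (T/G), 41 (C/G), 42 (C/T).
p = 13/42 = 0.309524.
d = −0.75 · ln(1 − (4/3)·0.309524) = −0.75 · ln(0.587301) = −0.75 · (-0.532218) = 0.3992.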